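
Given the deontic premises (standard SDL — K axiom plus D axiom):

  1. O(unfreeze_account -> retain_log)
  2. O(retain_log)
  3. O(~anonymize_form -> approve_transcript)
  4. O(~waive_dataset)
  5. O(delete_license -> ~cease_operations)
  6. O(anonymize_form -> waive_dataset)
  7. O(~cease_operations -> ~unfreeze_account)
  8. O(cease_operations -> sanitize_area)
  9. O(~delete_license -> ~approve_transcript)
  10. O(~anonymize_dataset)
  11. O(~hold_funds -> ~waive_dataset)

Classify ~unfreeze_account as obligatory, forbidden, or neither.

Obligatory

Premise 4 states O(~waive_dataset) outright.
The contrapositive of premise 6 (O(anonymize_form -> waive_dataset)) is O(~waive_dataset -> ~anonymize_form), and O(~waive_dataset) is already established, so O(~anonymize_form).
Premise 3 is O(~anonymize_form -> approve_transcript); since O(~anonymize_form), deontic closure gives O(approve_transcript).
Premise 9, O(~delete_license -> ~approve_transcript), contraposes to O(approve_transcript -> delete_license); with O(approve_transcript) we get O(delete_license).
From O(delete_license) and premise 5, O(delete_license -> ~cease_operations), we obtain O(~cease_operations).
Applying K to premise 7 (O(~cease_operations -> ~unfreeze_account)) and O(~cease_operations) yields O(~unfreeze_account).
Premises 1, 2, 8, 10, 11 do not contribute to this derivation.
Hence ~unfreeze_account is obligatory.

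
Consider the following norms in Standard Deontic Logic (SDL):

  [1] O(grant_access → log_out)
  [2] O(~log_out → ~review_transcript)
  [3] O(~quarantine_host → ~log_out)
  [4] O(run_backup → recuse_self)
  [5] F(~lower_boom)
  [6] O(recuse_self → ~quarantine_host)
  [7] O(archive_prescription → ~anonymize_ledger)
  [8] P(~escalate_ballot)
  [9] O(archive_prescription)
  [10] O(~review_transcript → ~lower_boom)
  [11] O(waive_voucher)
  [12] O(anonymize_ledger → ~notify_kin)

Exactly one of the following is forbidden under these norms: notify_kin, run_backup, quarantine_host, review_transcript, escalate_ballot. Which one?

Premise 5 is F(~lower_boom), i.e. O(lower_boom).
The contrapositive of premise 10 (O(~review_transcript → ~lower_boom)) is O(lower_boom → review_transcript), and O(lower_boom) is already established, so O(review_transcript).
Premise 2, O(~log_out → ~review_transcript), contraposes to O(review_transcript → log_out); with O(review_transcript) we get O(log_out).
The contrapositive of premise 3 (O(~quarantine_host → ~log_out)) is O(log_out → quarantine_host), and O(log_out) is already established, so O(quarantine_host).
The contrapositive of premise 6 (O(recuse_self → ~quarantine_host)) is O(quarantine_host → ~recuse_self), and O(quarantine_host) is already established, so O(~recuse_self).
The contrapositive of premise 4 (O(run_backup → recuse_self)) is O(~recuse_self → ~run_backup), and O(~recuse_self) is already established, so O(~run_backup).
So O(~run_backup) holds, i.e. run_backup is forbidden. None of the other listed options is forbidden under the premises.

run_backup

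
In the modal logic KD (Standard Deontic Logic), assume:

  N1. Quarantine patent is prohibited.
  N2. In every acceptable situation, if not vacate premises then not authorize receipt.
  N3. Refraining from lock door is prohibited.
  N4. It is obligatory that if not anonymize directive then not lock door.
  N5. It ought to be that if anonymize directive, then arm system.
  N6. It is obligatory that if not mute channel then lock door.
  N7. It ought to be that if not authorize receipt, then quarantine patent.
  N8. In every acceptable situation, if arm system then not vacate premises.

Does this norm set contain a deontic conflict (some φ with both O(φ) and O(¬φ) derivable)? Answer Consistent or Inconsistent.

F(¬lock_door) at premise 3 means O(lock_door).
Premise 4 is O(¬anonymize_directive → ¬lock_door); contrapositively O(lock_door → anonymize_directive). Since O(lock_door) holds, K gives O(anonymize_directive).
Applying K to premise 5 (O(anonymize_directive → arm_system)) and O(anonymize_directive) yields O(arm_system).
Applying K to premise 8 (O(arm_system → ¬vacate_premises)) and O(arm_system) yields O(¬vacate_premises).
Premise 2 is O(¬vacate_premises → ¬authorize_receipt); since O(¬vacate_premises), deontic closure gives O(¬authorize_receipt).
Applying K to premise 7 (O(¬authorize_receipt → quarantine_patent)) and O(¬authorize_receipt) yields O(quarantine_patent).
However, F(quarantine_patent) at premise 1 amounts to O(¬quarantine_patent).
We now have both O(quarantine_patent) and O(¬quarantine_patent) — quarantine_patent is simultaneously obligatory and forbidden, violating the D-axiom.

Inconsistent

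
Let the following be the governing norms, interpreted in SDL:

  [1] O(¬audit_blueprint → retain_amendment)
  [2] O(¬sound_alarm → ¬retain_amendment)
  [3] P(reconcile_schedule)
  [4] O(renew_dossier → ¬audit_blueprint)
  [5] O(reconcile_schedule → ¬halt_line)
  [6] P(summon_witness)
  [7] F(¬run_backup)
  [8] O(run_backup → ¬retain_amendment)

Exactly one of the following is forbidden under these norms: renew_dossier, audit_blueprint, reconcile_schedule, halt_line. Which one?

Premise 7 is F(¬run_backup), i.e. O(run_backup).
With premise 8, O(run_backup → ¬retain_amendment), the K-axiom yields O(¬retain_amendment).
Premise 1, O(¬audit_blueprint → retain_amendment), contraposes to O(¬retain_amendment → audit_blueprint); with O(¬retain_amendment) we get O(audit_blueprint).
The contrapositive of premise 4 (O(renew_dossier → ¬audit_blueprint)) is O(audit_blueprint → ¬renew_dossier), and O(audit_blueprint) is already established, so O(¬renew_dossier).
So O(¬renew_dossier) holds, i.e. renew_dossier is forbidden. None of the other listed options is forbidden under the premises.

renew_dossier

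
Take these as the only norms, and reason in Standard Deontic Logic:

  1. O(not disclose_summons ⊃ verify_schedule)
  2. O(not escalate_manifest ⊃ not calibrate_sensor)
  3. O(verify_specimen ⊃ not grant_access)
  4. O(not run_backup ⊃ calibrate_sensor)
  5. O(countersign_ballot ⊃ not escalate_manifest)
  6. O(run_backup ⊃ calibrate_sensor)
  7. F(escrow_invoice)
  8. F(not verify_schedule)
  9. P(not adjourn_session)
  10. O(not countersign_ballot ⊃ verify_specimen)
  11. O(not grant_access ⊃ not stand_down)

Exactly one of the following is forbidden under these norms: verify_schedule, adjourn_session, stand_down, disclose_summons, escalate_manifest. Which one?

stand_down

By case analysis on run_backup: premise 6 gives O(run_backup ⊃ calibrate_sensor) and premise 4 gives O(not run_backup ⊃ calibrate_sensor), so O(calibrate_sensor) either way.
Premise 2, O(not escalate_manifest ⊃ not calibrate_sensor), contraposes to O(calibrate_sensor ⊃ escalate_manifest); with O(calibrate_sensor) we get O(escalate_manifest).
Premise 5 is O(countersign_ballot ⊃ not escalate_manifest); contrapositively O(escalate_manifest ⊃ not countersign_ballot). Since O(escalate_manifest) holds, K gives O(not countersign_ballot).
With premise 10, O(not countersign_ballot ⊃ verify_specimen), the K-axiom yields O(verify_specimen).
With premise 3, O(verify_specimen ⊃ not grant_access), the K-axiom yields O(not grant_access).
Applying K to premise 11 (O(not grant_access ⊃ not stand_down)) and O(not grant_access) yields O(not stand_down).
So O(not stand_down) holds, i.e. stand_down is forbidden. None of the other listed options is forbidden under the premises.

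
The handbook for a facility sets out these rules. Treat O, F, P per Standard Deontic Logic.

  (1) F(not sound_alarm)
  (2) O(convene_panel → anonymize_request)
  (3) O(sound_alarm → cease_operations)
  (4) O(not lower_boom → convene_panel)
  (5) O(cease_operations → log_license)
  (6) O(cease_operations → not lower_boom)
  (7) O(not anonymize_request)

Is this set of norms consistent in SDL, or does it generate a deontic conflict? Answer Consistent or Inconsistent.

Inconsistent

From premise 7 we have O(not anonymize_request).
Premise 2, O(convene_panel → anonymize_request), contraposes to O(not anonymize_request → not convene_panel); with O(not anonymize_request) we get O(not convene_panel).
Premise 4, O(not lower_boom → convene_panel), contraposes to O(not convene_panel → lower_boom); with O(not convene_panel) we get O(lower_boom).
Premise 6, O(cease_operations → not lower_boom), contraposes to O(lower_boom → not cease_operations); with O(lower_boom) we get O(not cease_operations).
Premise 3, O(sound_alarm → cease_operations), contraposes to O(not cease_operations → not sound_alarm); with O(not cease_operations) we get O(not sound_alarm).
But premise 1, F(not sound_alarm), means O(sound_alarm).
We now have both O(not sound_alarm) and O(sound_alarm) — sound_alarm is simultaneously obligatory and forbidden, violating the D-axiom.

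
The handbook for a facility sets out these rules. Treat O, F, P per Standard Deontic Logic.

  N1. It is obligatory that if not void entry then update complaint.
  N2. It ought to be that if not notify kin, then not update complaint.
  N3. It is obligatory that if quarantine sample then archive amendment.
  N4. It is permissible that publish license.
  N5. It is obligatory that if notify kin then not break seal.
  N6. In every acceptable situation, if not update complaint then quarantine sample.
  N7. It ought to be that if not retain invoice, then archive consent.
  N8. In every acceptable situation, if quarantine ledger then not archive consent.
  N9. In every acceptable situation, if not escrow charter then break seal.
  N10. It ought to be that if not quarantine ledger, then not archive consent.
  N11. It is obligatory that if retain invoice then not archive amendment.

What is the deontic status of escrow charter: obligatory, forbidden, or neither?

Obligatory

Premises 8 and 10 are O(quarantine_ledger → ¬archive_consent) and O(¬quarantine_ledger → ¬archive_consent); every ideal world satisfies quarantine_ledger or ¬quarantine_ledger, so in either case ¬archive_consent holds — hence O(¬archive_consent).
Premise 7 is O(¬retain_invoice → archive_consent); contrapositively O(¬archive_consent → retain_invoice). Since O(¬archive_consent) holds, K gives O(retain_invoice).
Premise 11 is O(retain_invoice → ¬archive_amendment); since O(retain_invoice), deontic closure gives O(¬archive_amendment).
Premise 3 is O(quarantine_sample → archive_amendment); contrapositively O(¬archive_amendment → ¬quarantine_sample). Since O(¬archive_amendment) holds, K gives O(¬quarantine_sample).
Premise 6, O(¬update_complaint → quarantine_sample), contraposes to O(¬quarantine_sample → update_complaint); with O(¬quarantine_sample) we get O(update_complaint).
Premise 2, O(¬notify_kin → ¬update_complaint), contraposes to O(update_complaint → notify_kin); with O(update_complaint) we get O(notify_kin).
Premise 5 is O(notify_kin → ¬break_seal); since O(notify_kin), deontic closure gives O(¬break_seal).
The contrapositive of premise 9 (O(¬escrow_charter → break_seal)) is O(¬break_seal → escrow_charter), and O(¬break_seal) is already established, so O(escrow_charter).
Premises 1, 4 do not contribute to this derivation.
Hence escrow_charter is obligatory.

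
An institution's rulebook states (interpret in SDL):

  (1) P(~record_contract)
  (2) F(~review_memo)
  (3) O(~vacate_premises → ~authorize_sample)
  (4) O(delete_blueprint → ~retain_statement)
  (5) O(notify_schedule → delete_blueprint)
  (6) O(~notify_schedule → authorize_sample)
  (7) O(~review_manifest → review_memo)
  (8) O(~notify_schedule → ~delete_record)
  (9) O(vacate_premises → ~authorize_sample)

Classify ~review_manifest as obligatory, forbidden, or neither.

Neither

Premise 7 is O(~review_manifest → review_memo); even if O(review_memo) held, inferring O(~review_manifest) would be affirming the consequent — invalid.
No premise or chain of K-axiom applications forces O(~review_manifest), and none forces O(review_manifest). So ~review_manifest is neither obligatory nor forbidden under these norms.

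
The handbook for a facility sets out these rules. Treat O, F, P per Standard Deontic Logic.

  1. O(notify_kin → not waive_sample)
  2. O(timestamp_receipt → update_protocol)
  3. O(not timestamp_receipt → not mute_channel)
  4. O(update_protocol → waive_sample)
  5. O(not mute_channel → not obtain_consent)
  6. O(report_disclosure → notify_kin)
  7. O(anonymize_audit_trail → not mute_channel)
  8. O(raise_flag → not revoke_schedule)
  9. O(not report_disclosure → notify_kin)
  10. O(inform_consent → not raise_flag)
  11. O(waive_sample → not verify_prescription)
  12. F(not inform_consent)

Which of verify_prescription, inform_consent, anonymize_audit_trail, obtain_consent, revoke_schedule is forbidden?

obtain_consent

By case analysis on not report_disclosure: premise 9 gives O(not report_disclosure → notify_kin) and premise 6 gives O(report_disclosure → notify_kin), so O(notify_kin) either way.
Applying K to premise 1 (O(notify_kin → not waive_sample)) and O(notify_kin) yields O(not waive_sample).
Premise 4 is O(update_protocol → waive_sample); contrapositively O(not waive_sample → not update_protocol). Since O(not waive_sample) holds, K gives O(not update_protocol).
Premise 2 is O(timestamp_receipt → update_protocol); contrapositively O(not update_protocol → not timestamp_receipt). Since O(not update_protocol) holds, K gives O(not timestamp_receipt).
Premise 3 is O(not timestamp_receipt → not mute_channel); since O(not timestamp_receipt), deontic closure gives O(not mute_channel).
With premise 5, O(not mute_channel → not obtain_consent), the K-axiom yields O(not obtain_consent).
So O(not obtain_consent) holds, i.e. obtain_consent is forbidden. None of the other listed options is forbidden under the premises.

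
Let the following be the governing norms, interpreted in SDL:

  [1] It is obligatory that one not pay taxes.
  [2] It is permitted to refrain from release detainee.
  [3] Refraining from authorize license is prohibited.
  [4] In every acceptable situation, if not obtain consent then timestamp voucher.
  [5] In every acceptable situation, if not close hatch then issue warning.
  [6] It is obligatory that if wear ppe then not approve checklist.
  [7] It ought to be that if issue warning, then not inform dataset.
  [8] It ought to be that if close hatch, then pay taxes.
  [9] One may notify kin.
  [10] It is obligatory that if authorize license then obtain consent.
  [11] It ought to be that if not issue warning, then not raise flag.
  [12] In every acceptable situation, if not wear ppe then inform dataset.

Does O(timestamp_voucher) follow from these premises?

Premise 4 is O(¬obtain_consent → timestamp_voucher), but O(¬obtain_consent) is not derivable from the premises, so it does not yield O(timestamp_voucher).
No other premise forces O(timestamp_voucher). An ideal world satisfying every premise can still have timestamp_voucher false, so O(timestamp_voucher) is not derivable.

No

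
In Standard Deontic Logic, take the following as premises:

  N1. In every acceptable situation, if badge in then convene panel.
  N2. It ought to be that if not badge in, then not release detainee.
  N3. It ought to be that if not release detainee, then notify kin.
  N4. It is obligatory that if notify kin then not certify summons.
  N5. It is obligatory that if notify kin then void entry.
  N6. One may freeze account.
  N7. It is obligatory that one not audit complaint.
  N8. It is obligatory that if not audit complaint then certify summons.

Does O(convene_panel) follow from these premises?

Yes

From premise 7 we have O(¬audit_complaint).
Applying K to premise 8 (O(¬audit_complaint → certify_summons)) and O(¬audit_complaint) yields O(certify_summons).
Premise 4 is O(notify_kin → ¬certify_summons); contrapositively O(certify_summons → ¬notify_kin). Since O(certify_summons) holds, K gives O(¬notify_kin).
Premise 3, O(¬release_detainee → notify_kin), contraposes to O(¬notify_kin → release_detainee); with O(¬notify_kin) we get O(release_detainee).
Premise 2, O(¬badge_in → ¬release_detainee), contraposes to O(release_detainee → badge_in); with O(release_detainee) we get O(badge_in).
Applying K to premise 1 (O(badge_in → convene_panel)) and O(badge_in) yields O(convene_panel).
Premises 5, 6 do not contribute to this derivation.
So O(convene_panel) follows.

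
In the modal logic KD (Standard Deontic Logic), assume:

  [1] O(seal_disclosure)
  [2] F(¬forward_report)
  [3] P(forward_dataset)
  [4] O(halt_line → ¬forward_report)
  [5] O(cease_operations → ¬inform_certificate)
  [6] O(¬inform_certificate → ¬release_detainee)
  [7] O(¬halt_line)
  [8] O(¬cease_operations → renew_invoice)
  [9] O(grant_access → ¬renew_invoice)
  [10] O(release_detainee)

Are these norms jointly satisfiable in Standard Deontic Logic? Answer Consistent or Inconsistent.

Consistent

Premise 4 is O(halt_line → ¬forward_report), but O(halt_line) is not derivable from the premises, so it does not yield O(¬forward_report).
So O(¬forward_report) is not derivable, and the apparent clash with O(forward_report) does not arise.
A world satisfying every obligation exists (e.g. cease_operations=false, forward_dataset=false, forward_report=true, grant_access=false, halt_line=false, inform_certificate=true, release_detainee=true, renew_invoice=true, seal_disclosure=true); no atom is both obligatory and forbidden, so the set is consistent.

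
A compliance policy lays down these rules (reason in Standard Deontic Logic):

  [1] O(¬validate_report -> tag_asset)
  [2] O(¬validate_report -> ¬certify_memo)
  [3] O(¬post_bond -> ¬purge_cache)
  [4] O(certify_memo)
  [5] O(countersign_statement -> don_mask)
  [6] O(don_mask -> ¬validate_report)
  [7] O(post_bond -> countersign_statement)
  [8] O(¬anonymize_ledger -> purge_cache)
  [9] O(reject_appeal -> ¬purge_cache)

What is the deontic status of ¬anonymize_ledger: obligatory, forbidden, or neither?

Forbidden

Premise 4 states O(certify_memo) outright.
The contrapositive of premise 2 (O(¬validate_report -> ¬certify_memo)) is O(certify_memo -> validate_report), and O(certify_memo) is already established, so O(validate_report).
Premise 6, O(don_mask -> ¬validate_report), contraposes to O(validate_report -> ¬don_mask); with O(validate_report) we get O(¬don_mask).
Premise 5, O(countersign_statement -> don_mask), contraposes to O(¬don_mask -> ¬countersign_statement); with O(¬don_mask) we get O(¬countersign_statement).
Premise 7 is O(post_bond -> countersign_statement); contrapositively O(¬countersign_statement -> ¬post_bond). Since O(¬countersign_statement) holds, K gives O(¬post_bond).
Premise 3 is O(¬post_bond -> ¬purge_cache); since O(¬post_bond), deontic closure gives O(¬purge_cache).
The contrapositive of premise 8 (O(¬anonymize_ledger -> purge_cache)) is O(¬purge_cache -> anonymize_ledger), and O(¬purge_cache) is already established, so O(anonymize_ledger).
Premises 1, 9 do not contribute to this derivation.
Thus O(anonymize_ledger), which is F(¬anonymize_ledger): ¬anonymize_ledger is forbidden.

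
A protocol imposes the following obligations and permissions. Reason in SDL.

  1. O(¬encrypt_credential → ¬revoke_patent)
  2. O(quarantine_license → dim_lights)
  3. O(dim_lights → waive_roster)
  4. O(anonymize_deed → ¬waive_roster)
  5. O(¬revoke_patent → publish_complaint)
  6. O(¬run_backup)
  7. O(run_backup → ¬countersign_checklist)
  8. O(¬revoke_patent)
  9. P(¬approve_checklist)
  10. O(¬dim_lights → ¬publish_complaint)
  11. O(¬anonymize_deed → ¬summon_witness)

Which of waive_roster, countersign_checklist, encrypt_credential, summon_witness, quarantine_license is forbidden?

summon_witness

From premise 8 we have O(¬revoke_patent).
Applying K to premise 5 (O(¬revoke_patent → publish_complaint)) and O(¬revoke_patent) yields O(publish_complaint).
Premise 10 is O(¬dim_lights → ¬publish_complaint); contrapositively O(publish_complaint → dim_lights). Since O(publish_complaint) holds, K gives O(dim_lights).
Premise 3 is O(dim_lights → waive_roster); since O(dim_lights), deontic closure gives O(waive_roster).
The contrapositive of premise 4 (O(anonymize_deed → ¬waive_roster)) is O(waive_roster → ¬anonymize_deed), and O(waive_roster) is already established, so O(¬anonymize_deed).
With premise 11, O(¬anonymize_deed → ¬summon_witness), the K-axiom yields O(¬summon_witness).
So O(¬summon_witness) holds, i.e. summon_witness is forbidden. None of the other listed options is forbidden under the premises.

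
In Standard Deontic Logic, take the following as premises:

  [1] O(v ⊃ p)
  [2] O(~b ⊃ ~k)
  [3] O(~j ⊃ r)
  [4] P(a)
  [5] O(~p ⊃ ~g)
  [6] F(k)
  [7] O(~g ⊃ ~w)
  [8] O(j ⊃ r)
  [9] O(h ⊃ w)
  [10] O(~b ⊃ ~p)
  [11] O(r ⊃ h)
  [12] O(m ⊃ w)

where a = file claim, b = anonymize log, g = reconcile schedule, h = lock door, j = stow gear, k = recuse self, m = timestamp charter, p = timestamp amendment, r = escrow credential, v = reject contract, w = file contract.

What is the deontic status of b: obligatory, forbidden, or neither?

Premises 3 and 8 are O(~j ⊃ r) and O(j ⊃ r); every ideal world satisfies ~j or j, so in either case r holds — hence O(r).
With premise 11, O(r ⊃ h), the K-axiom yields O(h).
Premise 9 is O(h ⊃ w); since O(h), deontic closure gives O(w).
Premise 7, O(~g ⊃ ~w), contraposes to O(w ⊃ g); with O(w) we get O(g).
The contrapositive of premise 5 (O(~p ⊃ ~g)) is O(g ⊃ p), and O(g) is already established, so O(p).
Premise 10 is O(~b ⊃ ~p); contrapositively O(p ⊃ b). Since O(p) holds, K gives O(b).
Premises 1, 2, 4, 6, 12 do not contribute to this derivation.
Hence b is obligatory.

Obligatory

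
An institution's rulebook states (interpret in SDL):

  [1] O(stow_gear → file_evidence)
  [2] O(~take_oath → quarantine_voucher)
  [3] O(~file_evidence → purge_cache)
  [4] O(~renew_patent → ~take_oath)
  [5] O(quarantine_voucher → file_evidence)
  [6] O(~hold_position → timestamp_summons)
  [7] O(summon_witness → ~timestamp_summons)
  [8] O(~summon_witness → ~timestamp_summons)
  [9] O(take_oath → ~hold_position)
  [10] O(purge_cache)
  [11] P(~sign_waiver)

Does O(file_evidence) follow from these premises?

Yes

By case analysis on ~summon_witness: premise 8 gives O(~summon_witness → ~timestamp_summons) and premise 7 gives O(summon_witness → ~timestamp_summons), so O(~timestamp_summons) either way.
Premise 6 is O(~hold_position → timestamp_summons); contrapositively O(~timestamp_summons → hold_position). Since O(~timestamp_summons) holds, K gives O(hold_position).
Premise 9 is O(take_oath → ~hold_position); contrapositively O(hold_position → ~take_oath). Since O(hold_position) holds, K gives O(~take_oath).
From O(~take_oath) and premise 2, O(~take_oath → quarantine_voucher), we obtain O(quarantine_voucher).
Applying K to premise 5 (O(quarantine_voucher → file_evidence)) and O(quarantine_voucher) yields O(file_evidence).
Premises 1, 3, 4, 10, 11 do not contribute to this derivation.
So O(file_evidence) follows.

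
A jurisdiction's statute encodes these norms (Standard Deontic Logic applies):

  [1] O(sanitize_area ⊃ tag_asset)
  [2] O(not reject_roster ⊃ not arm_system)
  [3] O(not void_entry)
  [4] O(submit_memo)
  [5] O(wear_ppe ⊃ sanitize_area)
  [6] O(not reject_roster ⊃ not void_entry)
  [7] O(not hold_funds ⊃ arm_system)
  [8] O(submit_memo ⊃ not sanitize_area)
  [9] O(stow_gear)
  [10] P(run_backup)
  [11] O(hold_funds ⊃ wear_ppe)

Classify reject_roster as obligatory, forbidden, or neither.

Obligatory

Premise 4 states O(submit_memo) outright.
From O(submit_memo) and premise 8, O(submit_memo ⊃ not sanitize_area), we obtain O(not sanitize_area).
Premise 5 is O(wear_ppe ⊃ sanitize_area); contrapositively O(not sanitize_area ⊃ not wear_ppe). Since O(not sanitize_area) holds, K gives O(not wear_ppe).
Premise 11, O(hold_funds ⊃ wear_ppe), contraposes to O(not wear_ppe ⊃ not hold_funds); with O(not wear_ppe) we get O(not hold_funds).
With premise 7, O(not hold_funds ⊃ arm_system), the K-axiom yields O(arm_system).
Premise 2, O(not reject_roster ⊃ not arm_system), contraposes to O(arm_system ⊃ reject_roster); with O(arm_system) we get O(reject_roster).
Premises 1, 3, 6, 9, 10 do not contribute to this derivation.
Hence reject_roster is obligatory.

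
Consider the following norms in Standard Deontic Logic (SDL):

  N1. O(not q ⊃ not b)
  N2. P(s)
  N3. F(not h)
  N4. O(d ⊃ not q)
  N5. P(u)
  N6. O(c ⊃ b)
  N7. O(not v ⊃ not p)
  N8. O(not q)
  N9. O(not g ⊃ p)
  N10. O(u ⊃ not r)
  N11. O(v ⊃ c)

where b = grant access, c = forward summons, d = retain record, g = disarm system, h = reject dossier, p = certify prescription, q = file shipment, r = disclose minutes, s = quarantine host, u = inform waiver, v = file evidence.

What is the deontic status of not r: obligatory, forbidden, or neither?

Neither

Premise 10 is O(u ⊃ not r), but O(u) is not derivable from the premises (the permission P(u) asserts only not O(not u), not O(u)), so it does not yield O(not r).
No premise or chain of K-axiom applications forces O(not r), and none forces O(r). So not r is neither obligatory nor forbidden under these norms.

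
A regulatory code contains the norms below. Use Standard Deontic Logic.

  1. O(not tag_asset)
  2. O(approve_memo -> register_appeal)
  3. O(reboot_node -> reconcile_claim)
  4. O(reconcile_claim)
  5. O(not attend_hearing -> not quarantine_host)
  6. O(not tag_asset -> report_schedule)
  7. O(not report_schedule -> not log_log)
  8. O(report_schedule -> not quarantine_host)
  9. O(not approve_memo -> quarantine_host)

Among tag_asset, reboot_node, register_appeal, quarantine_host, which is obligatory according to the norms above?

From premise 1 we have O(not tag_asset).
Applying K to premise 6 (O(not tag_asset -> report_schedule)) and O(not tag_asset) yields O(report_schedule).
Premise 8 is O(report_schedule -> not quarantine_host); since O(report_schedule), deontic closure gives O(not quarantine_host).
Premise 9 is O(not approve_memo -> quarantine_host); contrapositively O(not quarantine_host -> approve_memo). Since O(not quarantine_host) holds, K gives O(approve_memo).
Applying K to premise 2 (O(approve_memo -> register_appeal)) and O(approve_memo) yields O(register_appeal).
So O(register_appeal) holds — register_appeal is obligatory. None of the other listed options is made obligatory by any chain of premises.

register_appeal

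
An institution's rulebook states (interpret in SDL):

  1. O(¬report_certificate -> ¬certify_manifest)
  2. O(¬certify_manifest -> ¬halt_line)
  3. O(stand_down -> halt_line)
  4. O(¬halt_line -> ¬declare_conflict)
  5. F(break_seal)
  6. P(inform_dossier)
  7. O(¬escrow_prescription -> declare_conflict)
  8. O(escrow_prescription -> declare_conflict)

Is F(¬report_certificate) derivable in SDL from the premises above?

Premises 7 and 8 cover both cases: O(¬escrow_prescription -> declare_conflict) and O(escrow_prescription -> declare_conflict). Since ¬escrow_prescription ∨ escrow_prescription is a tautology, O(declare_conflict) follows.
Premise 4, O(¬halt_line -> ¬declare_conflict), contraposes to O(declare_conflict -> halt_line); with O(declare_conflict) we get O(halt_line).
Premise 2 is O(¬certify_manifest -> ¬halt_line); contrapositively O(halt_line -> certify_manifest). Since O(halt_line) holds, K gives O(certify_manifest).
The contrapositive of premise 1 (O(¬report_certificate -> ¬certify_manifest)) is O(certify_manifest -> report_certificate), and O(certify_manifest) is already established, so O(report_certificate).
Premises 3, 5, 6 do not contribute to this derivation.
So O(report_certificate) holds, i.e. F(¬report_certificate). The claim follows.

Yes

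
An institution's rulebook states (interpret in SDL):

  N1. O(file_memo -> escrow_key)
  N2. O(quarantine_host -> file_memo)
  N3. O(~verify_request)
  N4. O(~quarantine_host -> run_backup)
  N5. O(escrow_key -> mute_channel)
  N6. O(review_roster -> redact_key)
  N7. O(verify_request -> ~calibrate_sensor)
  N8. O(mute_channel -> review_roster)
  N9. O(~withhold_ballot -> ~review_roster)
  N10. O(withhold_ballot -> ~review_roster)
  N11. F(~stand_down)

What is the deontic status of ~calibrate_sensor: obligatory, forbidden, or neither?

Neither

Premise 7 is O(verify_request -> ~calibrate_sensor), but O(verify_request) is not derivable from the premises, so it does not yield O(~calibrate_sensor).
No premise or chain of K-axiom applications forces O(~calibrate_sensor), and none forces O(calibrate_sensor). So ~calibrate_sensor is neither obligatory nor forbidden under these norms.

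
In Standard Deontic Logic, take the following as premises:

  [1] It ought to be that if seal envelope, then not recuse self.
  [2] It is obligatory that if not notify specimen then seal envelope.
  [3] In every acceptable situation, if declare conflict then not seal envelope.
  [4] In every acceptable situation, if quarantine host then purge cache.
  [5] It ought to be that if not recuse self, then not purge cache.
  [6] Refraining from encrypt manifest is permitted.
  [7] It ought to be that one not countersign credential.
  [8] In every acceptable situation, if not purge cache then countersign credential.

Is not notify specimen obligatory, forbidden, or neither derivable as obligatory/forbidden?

Premise 7 gives O(¬countersign_credential).
Premise 8 is O(¬purge_cache → countersign_credential); contrapositively O(¬countersign_credential → purge_cache). Since O(¬countersign_credential) holds, K gives O(purge_cache).
The contrapositive of premise 5 (O(¬recuse_self → ¬purge_cache)) is O(purge_cache → recuse_self), and O(purge_cache) is already established, so O(recuse_self).
Premise 1, O(seal_envelope → ¬recuse_self), contraposes to O(recuse_self → ¬seal_envelope); with O(recuse_self) we get O(¬seal_envelope).
The contrapositive of premise 2 (O(¬notify_specimen → seal_envelope)) is O(¬seal_envelope → notify_specimen), and O(¬seal_envelope) is already established, so O(notify_specimen).
Premises 3, 4, 6 do not contribute to this derivation.
Thus O(notify_specimen), which is F(¬notify_specimen): ¬notify_specimen is forbidden.

Forbidden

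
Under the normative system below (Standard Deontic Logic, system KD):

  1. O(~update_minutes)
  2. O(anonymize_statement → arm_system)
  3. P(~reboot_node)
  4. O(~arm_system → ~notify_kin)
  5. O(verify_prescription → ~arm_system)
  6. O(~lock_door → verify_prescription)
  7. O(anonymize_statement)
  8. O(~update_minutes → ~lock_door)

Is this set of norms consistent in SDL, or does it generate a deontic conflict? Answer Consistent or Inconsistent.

Premise 7 states O(anonymize_statement) outright.
Premise 2 is O(anonymize_statement → arm_system); since O(anonymize_statement), deontic closure gives O(arm_system).
Premise 5, O(verify_prescription → ~arm_system), contraposes to O(arm_system → ~verify_prescription); with O(arm_system) we get O(~verify_prescription).
Premise 6 is O(~lock_door → verify_prescription); contrapositively O(~verify_prescription → lock_door). Since O(~verify_prescription) holds, K gives O(lock_door).
Premise 8 is O(~update_minutes → ~lock_door); contrapositively O(lock_door → update_minutes). Since O(lock_door) holds, K gives O(update_minutes).
But premise 1 directly asserts O(~update_minutes).
We now have both O(update_minutes) and O(~update_minutes) — update_minutes is simultaneously obligatory and forbidden, violating the D-axiom.

Inconsistent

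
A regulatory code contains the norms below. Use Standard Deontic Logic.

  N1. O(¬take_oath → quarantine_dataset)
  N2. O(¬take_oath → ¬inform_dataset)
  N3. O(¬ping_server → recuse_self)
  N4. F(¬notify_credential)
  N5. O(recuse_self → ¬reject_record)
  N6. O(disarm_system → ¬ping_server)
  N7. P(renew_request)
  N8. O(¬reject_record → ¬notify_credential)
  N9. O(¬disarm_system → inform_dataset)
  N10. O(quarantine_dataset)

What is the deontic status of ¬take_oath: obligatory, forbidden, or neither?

Premise 4, F(¬notify_credential), is equivalent to O(notify_credential).
Premise 8, O(¬reject_record → ¬notify_credential), contraposes to O(notify_credential → reject_record); with O(notify_credential) we get O(reject_record).
Premise 5, O(recuse_self → ¬reject_record), contraposes to O(reject_record → ¬recuse_self); with O(reject_record) we get O(¬recuse_self).
Premise 3 is O(¬ping_server → recuse_self); contrapositively O(¬recuse_self → ping_server). Since O(¬recuse_self) holds, K gives O(ping_server).
Premise 6 is O(disarm_system → ¬ping_server); contrapositively O(ping_server → ¬disarm_system). Since O(ping_server) holds, K gives O(¬disarm_system).
Applying K to premise 9 (O(¬disarm_system → inform_dataset)) and O(¬disarm_system) yields O(inform_dataset).
Premise 2 is O(¬take_oath → ¬inform_dataset); contrapositively O(inform_dataset → take_oath). Since O(inform_dataset) holds, K gives O(take_oath).
Premises 1, 7, 10 do not contribute to this derivation.
Thus O(take_oath), which is F(¬take_oath): ¬take_oath is forbidden.

Forbidden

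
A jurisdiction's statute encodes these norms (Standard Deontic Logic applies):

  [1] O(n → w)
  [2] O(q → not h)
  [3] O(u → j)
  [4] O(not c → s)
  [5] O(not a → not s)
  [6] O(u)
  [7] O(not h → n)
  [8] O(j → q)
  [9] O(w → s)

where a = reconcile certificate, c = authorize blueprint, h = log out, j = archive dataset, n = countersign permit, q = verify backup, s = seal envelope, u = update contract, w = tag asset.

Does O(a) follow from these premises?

Premise 6 gives O(u).
Applying K to premise 3 (O(u → j)) and O(u) yields O(j).
Applying K to premise 8 (O(j → q)) and O(j) yields O(q).
From O(q) and premise 2, O(q → not h), we obtain O(not h).
Premise 7 is O(not h → n); since O(not h), deontic closure gives O(n).
From O(n) and premise 1, O(n → w), we obtain O(w).
From O(w) and premise 9, O(w → s), we obtain O(s).
Premise 5 is O(not a → not s); contrapositively O(s → a). Since O(s) holds, K gives O(a).
Premise 4 does not contribute to this derivation.
So O(a) follows.

Yes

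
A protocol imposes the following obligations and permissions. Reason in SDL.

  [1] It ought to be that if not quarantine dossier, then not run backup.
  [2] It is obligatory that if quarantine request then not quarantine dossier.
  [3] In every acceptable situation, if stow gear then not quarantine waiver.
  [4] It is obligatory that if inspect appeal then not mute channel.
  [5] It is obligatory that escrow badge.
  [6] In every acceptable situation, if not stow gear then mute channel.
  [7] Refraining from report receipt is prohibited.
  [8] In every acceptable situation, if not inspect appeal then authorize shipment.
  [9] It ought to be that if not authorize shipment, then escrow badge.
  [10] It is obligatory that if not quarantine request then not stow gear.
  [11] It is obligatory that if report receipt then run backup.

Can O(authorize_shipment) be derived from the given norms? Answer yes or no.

Premise 7 is F(¬report_receipt), i.e. O(report_receipt).
From O(report_receipt) and premise 11, O(report_receipt → run_backup), we obtain O(run_backup).
Premise 1 is O(¬quarantine_dossier → ¬run_backup); contrapositively O(run_backup → quarantine_dossier). Since O(run_backup) holds, K gives O(quarantine_dossier).
Premise 2, O(quarantine_request → ¬quarantine_dossier), contraposes to O(quarantine_dossier → ¬quarantine_request); with O(quarantine_dossier) we get O(¬quarantine_request).
Premise 10 is O(¬quarantine_request → ¬stow_gear); since O(¬quarantine_request), deontic closure gives O(¬stow_gear).
From O(¬stow_gear) and premise 6, O(¬stow_gear → mute_channel), we obtain O(mute_channel).
Premise 4, O(inspect_appeal → ¬mute_channel), contraposes to O(mute_channel → ¬inspect_appeal); with O(mute_channel) we get O(¬inspect_appeal).
From O(¬inspect_appeal) and premise 8, O(¬inspect_appeal → authorize_shipment), we obtain O(authorize_shipment).
Premises 3, 5, 9 do not contribute to this derivation.
So O(authorize_shipment) follows.

Yes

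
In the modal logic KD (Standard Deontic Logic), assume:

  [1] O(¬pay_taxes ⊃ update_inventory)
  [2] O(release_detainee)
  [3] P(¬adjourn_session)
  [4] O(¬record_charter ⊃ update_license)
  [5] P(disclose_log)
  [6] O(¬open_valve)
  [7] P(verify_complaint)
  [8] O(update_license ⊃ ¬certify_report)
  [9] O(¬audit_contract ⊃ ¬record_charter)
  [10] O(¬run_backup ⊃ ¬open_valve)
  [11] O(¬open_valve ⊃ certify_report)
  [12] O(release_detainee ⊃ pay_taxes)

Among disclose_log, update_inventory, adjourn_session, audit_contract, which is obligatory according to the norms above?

audit_contract

Premise 6 states O(¬open_valve) outright.
With premise 11, O(¬open_valve ⊃ certify_report), the K-axiom yields O(certify_report).
The contrapositive of premise 8 (O(update_license ⊃ ¬certify_report)) is O(certify_report ⊃ ¬update_license), and O(certify_report) is already established, so O(¬update_license).
The contrapositive of premise 4 (O(¬record_charter ⊃ update_license)) is O(¬update_license ⊃ record_charter), and O(¬update_license) is already established, so O(record_charter).
The contrapositive of premise 9 (O(¬audit_contract ⊃ ¬record_charter)) is O(record_charter ⊃ audit_contract), and O(record_charter) is already established, so O(audit_contract).
So O(audit_contract) holds — audit_contract is obligatory. None of the other listed options is made obligatory by any chain of premises.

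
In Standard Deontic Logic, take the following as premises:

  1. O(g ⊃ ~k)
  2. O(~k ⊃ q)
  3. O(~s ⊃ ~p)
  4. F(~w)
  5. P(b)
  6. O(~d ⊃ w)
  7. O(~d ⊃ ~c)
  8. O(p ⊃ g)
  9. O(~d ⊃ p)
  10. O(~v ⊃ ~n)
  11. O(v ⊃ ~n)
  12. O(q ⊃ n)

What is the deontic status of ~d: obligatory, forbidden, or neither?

Forbidden

By case analysis on ~v: premise 10 gives O(~v ⊃ ~n) and premise 11 gives O(v ⊃ ~n), so O(~n) either way.
The contrapositive of premise 12 (O(q ⊃ n)) is O(~n ⊃ ~q), and O(~n) is already established, so O(~q).
The contrapositive of premise 2 (O(~k ⊃ q)) is O(~q ⊃ k), and O(~q) is already established, so O(k).
Premise 1, O(g ⊃ ~k), contraposes to O(k ⊃ ~g); with O(k) we get O(~g).
Premise 8, O(p ⊃ g), contraposes to O(~g ⊃ ~p); with O(~g) we get O(~p).
Premise 9, O(~d ⊃ p), contraposes to O(~p ⊃ d); with O(~p) we get O(d).
Premises 3, 4, 5, 6, 7 do not contribute to this derivation.
Thus O(d), which is F(~d): ~d is forbidden.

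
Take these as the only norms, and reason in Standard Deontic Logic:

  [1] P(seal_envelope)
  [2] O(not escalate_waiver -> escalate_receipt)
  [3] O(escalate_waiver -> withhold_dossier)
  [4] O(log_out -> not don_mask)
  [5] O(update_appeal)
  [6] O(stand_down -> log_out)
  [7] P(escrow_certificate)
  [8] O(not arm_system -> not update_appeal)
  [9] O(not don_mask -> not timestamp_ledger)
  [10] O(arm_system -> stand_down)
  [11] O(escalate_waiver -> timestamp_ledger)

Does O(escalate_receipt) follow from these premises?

From premise 5 we have O(update_appeal).
The contrapositive of premise 8 (O(not arm_system -> not update_appeal)) is O(update_appeal -> arm_system), and O(update_appeal) is already established, so O(arm_system).
With premise 10, O(arm_system -> stand_down), the K-axiom yields O(stand_down).
With premise 6, O(stand_down -> log_out), the K-axiom yields O(log_out).
From O(log_out) and premise 4, O(log_out -> not don_mask), we obtain O(not don_mask).
Premise 9 is O(not don_mask -> not timestamp_ledger); since O(not don_mask), deontic closure gives O(not timestamp_ledger).
The contrapositive of premise 11 (O(escalate_waiver -> timestamp_ledger)) is O(not timestamp_ledger -> not escalate_waiver), and O(not timestamp_ledger) is already established, so O(not escalate_waiver).
From O(not escalate_waiver) and premise 2, O(not escalate_waiver -> escalate_receipt), we obtain O(escalate_receipt).
Premises 1, 3, 7 do not contribute to this derivation.
So O(escalate_receipt) follows.

Yes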